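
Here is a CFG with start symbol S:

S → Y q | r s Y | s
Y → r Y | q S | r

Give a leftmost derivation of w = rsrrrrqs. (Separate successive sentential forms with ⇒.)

S ⇒ rsY ⇒ rsrY ⇒ rsrrY ⇒ rsrrrY ⇒ rsrrrrY ⇒ rsrrrrqS ⇒ rsrrrrqs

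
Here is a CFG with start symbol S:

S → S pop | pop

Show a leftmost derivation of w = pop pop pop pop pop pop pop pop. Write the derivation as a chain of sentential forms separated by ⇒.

S ⇒ S pop ⇒ S pop pop ⇒ S pop pop pop ⇒ S pop pop pop pop ⇒ S pop pop pop pop pop ⇒ S pop pop pop pop pop pop ⇒ S pop pop pop pop pop pop pop ⇒ pop pop pop pop pop pop pop pop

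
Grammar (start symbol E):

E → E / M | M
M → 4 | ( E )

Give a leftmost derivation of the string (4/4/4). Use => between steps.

E => M   [E → M]
M => (E)   [M → ( E )]
(E) => (E/M)   [E → E / M]
(E/M) => (E/M/M)   [E → E / M]
(E/M/M) => (M/M/M)   [E → M]
(M/M/M) => (4/M/M)   [M → 4]
(4/M/M) => (4/4/M)   [M → 4]
(4/4/M) => (4/4/4)   [M → 4]

E => M => (E) => (E/M) => (E/M/M) => (M/M/M) => (4/M/M) => (4/4/M) => (4/4/4)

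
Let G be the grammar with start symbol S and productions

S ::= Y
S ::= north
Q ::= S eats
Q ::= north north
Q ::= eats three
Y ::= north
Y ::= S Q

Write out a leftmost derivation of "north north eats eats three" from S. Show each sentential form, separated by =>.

S => Y => S Q => Y Q => S Q Q => Y Q Q => north Q Q => north S eats Q => north north eats Q => north north eats eats three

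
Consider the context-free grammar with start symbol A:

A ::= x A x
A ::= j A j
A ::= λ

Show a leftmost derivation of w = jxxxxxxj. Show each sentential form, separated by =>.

A => jAj   [A ::= j A j]
jAj => jxAxj   [A ::= x A x]
jxAxj => jxxAxxj   [A ::= x A x]
jxxAxxj => jxxxAxxxj   [A ::= x A x]
jxxxAxxxj => jxxxxxxj   [A ::= λ]

A => jAj => jxAxj => jxxAxxj => jxxxAxxxj => jxxxxxxj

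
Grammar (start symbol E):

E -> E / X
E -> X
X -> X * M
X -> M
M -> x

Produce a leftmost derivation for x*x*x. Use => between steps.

E => X   [E -> X]
X => X*M   [X -> X * M]
X*M => X*M*M   [X -> X * M]
X*M*M => M*M*M   [X -> M]
M*M*M => x*M*M   [M -> x]
x*M*M => x*x*M   [M -> x]
x*x*M => x*x*x   [M -> x]

E=>X=>X*M=>X*M*M=>M*M*M=>x*M*M=>x*x*M=>x*x*x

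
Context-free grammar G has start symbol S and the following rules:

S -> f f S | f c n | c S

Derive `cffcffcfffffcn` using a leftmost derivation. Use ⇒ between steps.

S ⇒ cS   [S -> c S]
cS ⇒ cffS   [S -> f f S]
cffS ⇒ cffcS   [S -> c S]
cffcS ⇒ cffcffS   [S -> f f S]
cffcffS ⇒ cffcffcS   [S -> c S]
cffcffcS ⇒ cffcffcffS   [S -> f f S]
cffcffcffS ⇒ cffcffcffffS   [S -> f f S]
cffcffcffffS ⇒ cffcffcfffffcn   [S -> f c n]

S⇒cS⇒cffS⇒cffcS⇒cffcffS⇒cffcffcS⇒cffcffcffS⇒cffcffcffffS⇒cffcffcfffffcn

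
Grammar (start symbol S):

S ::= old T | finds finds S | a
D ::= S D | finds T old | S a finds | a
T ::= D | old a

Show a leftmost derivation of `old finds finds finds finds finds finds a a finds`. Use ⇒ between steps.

S ⇒ old T ⇒ old D ⇒ old S a finds ⇒ old finds finds S a finds ⇒ old finds finds finds finds S a finds ⇒ old finds finds finds finds finds finds S a finds ⇒ old finds finds finds finds finds finds a a finds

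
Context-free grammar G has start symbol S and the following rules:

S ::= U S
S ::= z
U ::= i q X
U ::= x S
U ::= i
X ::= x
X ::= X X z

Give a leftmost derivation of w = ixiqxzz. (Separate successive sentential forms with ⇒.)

S⇒US⇒iS⇒iUS⇒ixSS⇒ixUSS⇒ixiqXSS⇒ixiqxSS⇒ixiqxzS⇒ixiqxzz

S ⇒ US   [S ::= U S]
US ⇒ iS   [U ::= i]
iS ⇒ iUS   [S ::= U S]
iUS ⇒ ixSS   [U ::= x S]
ixSS ⇒ ixUSS   [S ::= U S]
ixUSS ⇒ ixiqXSS   [U ::= i q X]
ixiqXSS ⇒ ixiqxSS   [X ::= x]
ixiqxSS ⇒ ixiqxzS   [S ::= z]
ixiqxzS ⇒ ixiqxzz   [S ::= z]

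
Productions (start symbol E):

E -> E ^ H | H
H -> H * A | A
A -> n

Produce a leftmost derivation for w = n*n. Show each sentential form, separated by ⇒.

E ⇒ H   [E -> H]
H ⇒ H*A   [H -> H * A]
H*A ⇒ A*A   [H -> A]
A*A ⇒ n*A   [A -> n]
n*A ⇒ n*n   [A -> n]

E ⇒ H ⇒ H*A ⇒ A*A ⇒ n*A ⇒ n*n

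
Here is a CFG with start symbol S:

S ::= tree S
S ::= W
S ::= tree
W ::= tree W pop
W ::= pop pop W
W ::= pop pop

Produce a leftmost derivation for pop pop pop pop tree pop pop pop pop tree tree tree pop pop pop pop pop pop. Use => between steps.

S => W => pop pop W => pop pop pop pop W => pop pop pop pop tree W pop => pop pop pop pop tree pop pop W pop => pop pop pop pop tree pop pop pop pop W pop => pop pop pop pop tree pop pop pop pop tree W pop pop => pop pop pop pop tree pop pop pop pop tree tree W pop pop pop => pop pop pop pop tree pop pop pop pop tree tree tree W pop pop pop pop => pop pop pop pop tree pop pop pop pop tree tree tree pop pop pop pop pop pop

S => W   [S ::= W]
W => pop pop W   [W ::= pop pop W]
pop pop W => pop pop pop pop W   [W ::= pop pop W]
pop pop pop pop W => pop pop pop pop tree W pop   [W ::= tree W pop]
pop pop pop pop tree W pop => pop pop pop pop tree pop pop W pop   [W ::= pop pop W]
pop pop pop pop tree pop pop W pop => pop pop pop pop tree pop pop pop pop W pop   [W ::= pop pop W]
pop pop pop pop tree pop pop pop pop W pop => pop pop pop pop tree pop pop pop pop tree W pop pop   [W ::= tree W pop]
pop pop pop pop tree pop pop pop pop tree W pop pop => pop pop pop pop tree pop pop pop pop tree tree W pop pop pop   [W ::= tree W pop]
pop pop pop pop tree pop pop pop pop tree tree W pop pop pop => pop pop pop pop tree pop pop pop pop tree tree tree W pop pop pop pop   [W ::= tree W pop]
pop pop pop pop tree pop pop pop pop tree tree tree W pop pop pop pop => pop pop pop pop tree pop pop pop pop tree tree tree pop pop pop pop pop pop   [W ::= pop pop]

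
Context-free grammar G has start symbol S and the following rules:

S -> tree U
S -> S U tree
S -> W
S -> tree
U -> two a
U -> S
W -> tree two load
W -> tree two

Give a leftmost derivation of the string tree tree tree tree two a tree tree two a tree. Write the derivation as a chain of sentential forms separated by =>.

S => S U tree   [S -> S U tree]
S U tree => S U tree U tree   [S -> S U tree]
S U tree U tree => tree U U tree U tree   [S -> tree U]
tree U U tree U tree => tree S U tree U tree   [U -> S]
tree S U tree U tree => tree tree U U tree U tree   [S -> tree U]
tree tree U U tree U tree => tree tree S U tree U tree   [U -> S]
tree tree S U tree U tree => tree tree tree U tree U tree   [S -> tree]
tree tree tree U tree U tree => tree tree tree S tree U tree   [U -> S]
tree tree tree S tree U tree => tree tree tree S U tree tree U tree   [S -> S U tree]
tree tree tree S U tree tree U tree => tree tree tree tree U tree tree U tree   [S -> tree]
tree tree tree tree U tree tree U tree => tree tree tree tree two a tree tree U tree   [U -> two a]
tree tree tree tree two a tree tree U tree => tree tree tree tree two a tree tree two a tree   [U -> two a]

S => S U tree => S U tree U tree => tree U U tree U tree => tree S U tree U tree => tree tree U U tree U tree => tree tree S U tree U tree => tree tree tree U tree U tree => tree tree tree S tree U tree => tree tree tree S U tree tree U tree => tree tree tree tree U tree tree U tree => tree tree tree tree two a tree tree U tree => tree tree tree tree two a tree tree two a tree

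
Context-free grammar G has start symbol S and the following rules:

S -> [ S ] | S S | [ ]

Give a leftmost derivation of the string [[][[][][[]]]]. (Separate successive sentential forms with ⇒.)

S ⇒ [S] ⇒ [SS] ⇒ [[]S] ⇒ [[][S]] ⇒ [[][SS]] ⇒ [[][SSS]] ⇒ [[][[]SS]] ⇒ [[][[][]S]] ⇒ [[][[][][S]]] ⇒ [[][[][][[]]]]

S ⇒ [S]   [S -> [ S ]]
[S] ⇒ [SS]   [S -> S S]
[SS] ⇒ [[]S]   [S -> [ ]]
[[]S] ⇒ [[][S]]   [S -> [ S ]]
[[][S]] ⇒ [[][SS]]   [S -> S S]
[[][SS]] ⇒ [[][SSS]]   [S -> S S]
[[][SSS]] ⇒ [[][[]SS]]   [S -> [ ]]
[[][[]SS]] ⇒ [[][[][]S]]   [S -> [ ]]
[[][[][]S]] ⇒ [[][[][][S]]]   [S -> [ S ]]
[[][[][][S]]] ⇒ [[][[][][[]]]]   [S -> [ ]]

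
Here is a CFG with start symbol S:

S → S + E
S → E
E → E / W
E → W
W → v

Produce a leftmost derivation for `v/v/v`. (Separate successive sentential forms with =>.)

S=>E=>E/W=>E/W/W=>W/W/W=>v/W/W=>v/v/W=>v/v/v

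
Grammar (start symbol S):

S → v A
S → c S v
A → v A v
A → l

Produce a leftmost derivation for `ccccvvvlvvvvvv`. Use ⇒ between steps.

S ⇒ cSv   [S → c S v]
cSv ⇒ ccSvv   [S → c S v]
ccSvv ⇒ cccSvvv   [S → c S v]
cccSvvv ⇒ ccccSvvvv   [S → c S v]
ccccSvvvv ⇒ ccccvAvvvv   [S → v A]
ccccvAvvvv ⇒ ccccvvAvvvvv   [A → v A v]
ccccvvAvvvvv ⇒ ccccvvvAvvvvvv   [A → v A v]
ccccvvvAvvvvvv ⇒ ccccvvvlvvvvvv   [A → l]

S ⇒ cSv ⇒ ccSvv ⇒ cccSvvv ⇒ ccccSvvvv ⇒ ccccvAvvvv ⇒ ccccvvAvvvvv ⇒ ccccvvvAvvvvvv ⇒ ccccvvvlvvvvvv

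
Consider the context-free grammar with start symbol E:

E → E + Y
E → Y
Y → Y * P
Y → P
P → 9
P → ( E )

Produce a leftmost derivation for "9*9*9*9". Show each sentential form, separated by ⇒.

E ⇒ Y   [E → Y]
Y ⇒ Y*P   [Y → Y * P]
Y*P ⇒ Y*P*P   [Y → Y * P]
Y*P*P ⇒ Y*P*P*P   [Y → Y * P]
Y*P*P*P ⇒ P*P*P*P   [Y → P]
P*P*P*P ⇒ 9*P*P*P   [P → 9]
9*P*P*P ⇒ 9*9*P*P   [P → 9]
9*9*P*P ⇒ 9*9*9*P   [P → 9]
9*9*9*P ⇒ 9*9*9*9   [P → 9]

E ⇒ Y ⇒ Y*P ⇒ Y*P*P ⇒ Y*P*P*P ⇒ P*P*P*P ⇒ 9*P*P*P ⇒ 9*9*P*P ⇒ 9*9*9*P ⇒ 9*9*9*9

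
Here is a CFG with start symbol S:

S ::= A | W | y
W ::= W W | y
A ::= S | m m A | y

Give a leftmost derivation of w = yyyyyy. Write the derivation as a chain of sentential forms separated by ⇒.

S⇒W⇒WW⇒WWW⇒yWW⇒yWWW⇒yWWWW⇒yWWWWW⇒yyWWWW⇒yyyWWW⇒yyyyWW⇒yyyyyW⇒yyyyyy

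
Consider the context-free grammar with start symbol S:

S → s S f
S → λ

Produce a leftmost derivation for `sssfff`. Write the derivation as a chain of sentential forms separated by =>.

S => sSf   [S → s S f]
sSf => ssSff   [S → s S f]
ssSff => sssSfff   [S → s S f]
sssSfff => sssfff   [S → λ]

S=>sSf=>ssSff=>sssSfff=>sssfff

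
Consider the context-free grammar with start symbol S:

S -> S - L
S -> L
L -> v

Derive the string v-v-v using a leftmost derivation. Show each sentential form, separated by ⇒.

S⇒S-L⇒S-L-L⇒L-L-L⇒v-L-L⇒v-v-L⇒v-v-v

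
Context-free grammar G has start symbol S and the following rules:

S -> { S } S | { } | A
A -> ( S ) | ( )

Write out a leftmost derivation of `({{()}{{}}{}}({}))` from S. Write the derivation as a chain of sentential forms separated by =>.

S => A   [S -> A]
A => (S)   [A -> ( S )]
(S) => ({S}S)   [S -> { S } S]
({S}S) => ({{S}S}S)   [S -> { S } S]
({{S}S}S) => ({{A}S}S)   [S -> A]
({{A}S}S) => ({{()}S}S)   [A -> ( )]
({{()}S}S) => ({{()}{S}S}S)   [S -> { S } S]
({{()}{S}S}S) => ({{()}{{}}S}S)   [S -> { }]
({{()}{{}}S}S) => ({{()}{{}}{}}S)   [S -> { }]
({{()}{{}}{}}S) => ({{()}{{}}{}}A)   [S -> A]
({{()}{{}}{}}A) => ({{()}{{}}{}}(S))   [A -> ( S )]
({{()}{{}}{}}(S)) => ({{()}{{}}{}}({}))   [S -> { }]

S => A => (S) => ({S}S) => ({{S}S}S) => ({{A}S}S) => ({{()}S}S) => ({{()}{S}S}S) => ({{()}{{}}S}S) => ({{()}{{}}{}}S) => ({{()}{{}}{}}A) => ({{()}{{}}{}}(S)) => ({{()}{{}}{}}({}))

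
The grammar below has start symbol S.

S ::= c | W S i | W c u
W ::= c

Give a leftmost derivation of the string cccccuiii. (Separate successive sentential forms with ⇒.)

S ⇒ WSi   [S ::= W S i]
WSi ⇒ cSi   [W ::= c]
cSi ⇒ cWSii   [S ::= W S i]
cWSii ⇒ ccSii   [W ::= c]
ccSii ⇒ ccWSiii   [S ::= W S i]
ccWSiii ⇒ cccSiii   [W ::= c]
cccSiii ⇒ cccWcuiii   [S ::= W c u]
cccWcuiii ⇒ cccccuiii   [W ::= c]

S ⇒ WSi ⇒ cSi ⇒ cWSii ⇒ ccSii ⇒ ccWSiii ⇒ cccSiii ⇒ cccWcuiii ⇒ cccccuiii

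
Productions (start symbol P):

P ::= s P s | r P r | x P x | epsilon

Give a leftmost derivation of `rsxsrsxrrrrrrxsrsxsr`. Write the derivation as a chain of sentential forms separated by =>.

P => rPr => rsPsr => rsxPxsr => rsxsPsxsr => rsxsrPrsxsr => rsxsrsPsrsxsr => rsxsrsxPxsrsxsr => rsxsrsxrPrxsrsxsr => rsxsrsxrrPrrxsrsxsr => rsxsrsxrrrPrrrxsrsxsr => rsxsrsxrrrrrrxsrsxsr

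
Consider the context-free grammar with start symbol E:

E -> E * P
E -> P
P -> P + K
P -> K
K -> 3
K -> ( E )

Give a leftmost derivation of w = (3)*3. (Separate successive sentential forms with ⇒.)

E ⇒ E*P ⇒ P*P ⇒ K*P ⇒ (E)*P ⇒ (P)*P ⇒ (K)*P ⇒ (3)*P ⇒ (3)*K ⇒ (3)*3

E ⇒ E*P   [E -> E * P]
E*P ⇒ P*P   [E -> P]
P*P ⇒ K*P   [P -> K]
K*P ⇒ (E)*P   [K -> ( E )]
(E)*P ⇒ (P)*P   [E -> P]
(P)*P ⇒ (K)*P   [P -> K]
(K)*P ⇒ (3)*P   [K -> 3]
(3)*P ⇒ (3)*K   [P -> K]
(3)*K ⇒ (3)*3   [K -> 3]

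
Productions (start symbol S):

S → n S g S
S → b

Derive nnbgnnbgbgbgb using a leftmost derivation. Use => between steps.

S => nSgS => nnSgSgS => nnbgSgS => nnbgnSgSgS => nnbgnnSgSgSgS => nnbgnnbgSgSgS => nnbgnnbgbgSgS => nnbgnnbgbgbgS => nnbgnnbgbgbgb

S => nSgS   [S → n S g S]
nSgS => nnSgSgS   [S → n S g S]
nnSgSgS => nnbgSgS   [S → b]
nnbgSgS => nnbgnSgSgS   [S → n S g S]
nnbgnSgSgS => nnbgnnSgSgSgS   [S → n S g S]
nnbgnnSgSgSgS => nnbgnnbgSgSgS   [S → b]
nnbgnnbgSgSgS => nnbgnnbgbgSgS   [S → b]
nnbgnnbgbgSgS => nnbgnnbgbgbgS   [S → b]
nnbgnnbgbgbgS => nnbgnnbgbgbgb   [S → b]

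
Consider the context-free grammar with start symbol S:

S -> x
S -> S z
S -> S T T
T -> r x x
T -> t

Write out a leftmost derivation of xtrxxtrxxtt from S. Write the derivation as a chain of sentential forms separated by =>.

S => STT   [S -> S T T]
STT => STTTT   [S -> S T T]
STTTT => STTTTTT   [S -> S T T]
STTTTTT => xTTTTTT   [S -> x]
xTTTTTT => xtTTTTT   [T -> t]
xtTTTTT => xtrxxTTTT   [T -> r x x]
xtrxxTTTT => xtrxxtTTT   [T -> t]
xtrxxtTTT => xtrxxtrxxTT   [T -> r x x]
xtrxxtrxxTT => xtrxxtrxxtT   [T -> t]
xtrxxtrxxtT => xtrxxtrxxtt   [T -> t]

S => STT => STTTT => STTTTTT => xTTTTTT => xtTTTTT => xtrxxTTTT => xtrxxtTTT => xtrxxtrxxTT => xtrxxtrxxtT => xtrxxtrxxtt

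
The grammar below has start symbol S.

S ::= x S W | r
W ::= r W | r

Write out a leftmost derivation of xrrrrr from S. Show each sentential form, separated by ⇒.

S ⇒ xSW ⇒ xrW ⇒ xrrW ⇒ xrrrW ⇒ xrrrrW ⇒ xrrrrr

S ⇒ xSW   [S ::= x S W]
xSW ⇒ xrW   [S ::= r]
xrW ⇒ xrrW   [W ::= r W]
xrrW ⇒ xrrrW   [W ::= r W]
xrrrW ⇒ xrrrrW   [W ::= r W]
xrrrrW ⇒ xrrrrr   [W ::= r]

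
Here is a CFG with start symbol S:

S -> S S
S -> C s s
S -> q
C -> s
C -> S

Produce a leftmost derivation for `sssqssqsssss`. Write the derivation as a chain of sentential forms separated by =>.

S => SS => CssS => sssS => sssCss => sssSss => sssSSss => sssCssSss => sssSssSss => sssqssSss => sssqssSSss => sssqssqSss => sssqssqCssss => sssqssqsssss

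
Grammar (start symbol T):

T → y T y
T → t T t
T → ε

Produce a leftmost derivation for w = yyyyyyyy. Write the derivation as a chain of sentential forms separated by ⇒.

T ⇒ yTy ⇒ yyTyy ⇒ yyyTyyy ⇒ yyyyTyyyy ⇒ yyyyyyyy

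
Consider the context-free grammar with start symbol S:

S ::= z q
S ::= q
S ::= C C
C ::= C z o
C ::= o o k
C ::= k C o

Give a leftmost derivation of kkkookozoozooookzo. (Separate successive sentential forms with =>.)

S => CC   [S ::= C C]
CC => kCoC   [C ::= k C o]
kCoC => kCzooC   [C ::= C z o]
kCzooC => kkCozooC   [C ::= k C o]
kkCozooC => kkCzoozooC   [C ::= C z o]
kkCzoozooC => kkkCozoozooC   [C ::= k C o]
kkkCozoozooC => kkkookozoozooC   [C ::= o o k]
kkkookozoozooC => kkkookozoozooCzo   [C ::= C z o]
kkkookozoozooCzo => kkkookozoozooookzo   [C ::= o o k]

S => CC => kCoC => kCzooC => kkCozooC => kkCzoozooC => kkkCozoozooC => kkkookozoozooC => kkkookozoozooCzo => kkkookozoozooookzo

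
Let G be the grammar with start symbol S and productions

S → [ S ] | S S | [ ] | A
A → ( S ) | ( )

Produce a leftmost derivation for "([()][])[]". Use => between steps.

S => SS   [S → S S]
SS => AS   [S → A]
AS => (S)S   [A → ( S )]
(S)S => (SS)S   [S → S S]
(SS)S => ([S]S)S   [S → [ S ]]
([S]S)S => ([A]S)S   [S → A]
([A]S)S => ([()]S)S   [A → ( )]
([()]S)S => ([()][])S   [S → [ ]]
([()][])S => ([()][])[]   [S → [ ]]

S=>SS=>AS=>(S)S=>(SS)S=>([S]S)S=>([A]S)S=>([()]S)S=>([()][])S=>([()][])[]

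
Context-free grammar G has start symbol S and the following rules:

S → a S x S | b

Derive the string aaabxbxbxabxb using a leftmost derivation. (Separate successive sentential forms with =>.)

S => aSxS   [S → a S x S]
aSxS => aaSxSxS   [S → a S x S]
aaSxSxS => aaaSxSxSxS   [S → a S x S]
aaaSxSxSxS => aaabxSxSxS   [S → b]
aaabxSxSxS => aaabxbxSxS   [S → b]
aaabxbxSxS => aaabxbxbxS   [S → b]
aaabxbxbxS => aaabxbxbxaSxS   [S → a S x S]
aaabxbxbxaSxS => aaabxbxbxabxS   [S → b]
aaabxbxbxabxS => aaabxbxbxabxb   [S → b]

S => aSxS => aaSxSxS => aaaSxSxSxS => aaabxSxSxS => aaabxbxSxS => aaabxbxbxS => aaabxbxbxaSxS => aaabxbxbxabxS => aaabxbxbxabxb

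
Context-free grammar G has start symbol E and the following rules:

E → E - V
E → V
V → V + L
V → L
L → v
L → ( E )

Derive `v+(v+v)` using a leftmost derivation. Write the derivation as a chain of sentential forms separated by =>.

E => V   [E → V]
V => V+L   [V → V + L]
V+L => L+L   [V → L]
L+L => v+L   [L → v]
v+L => v+(E)   [L → ( E )]
v+(E) => v+(V)   [E → V]
v+(V) => v+(V+L)   [V → V + L]
v+(V+L) => v+(L+L)   [V → L]
v+(L+L) => v+(v+L)   [L → v]
v+(v+L) => v+(v+v)   [L → v]

E=>V=>V+L=>L+L=>v+L=>v+(E)=>v+(V)=>v+(V+L)=>v+(L+L)=>v+(v+L)=>v+(v+v)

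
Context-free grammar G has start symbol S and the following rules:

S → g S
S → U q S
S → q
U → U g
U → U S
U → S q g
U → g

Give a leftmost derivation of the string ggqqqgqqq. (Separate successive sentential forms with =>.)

S => UqS   [S → U q S]
UqS => USqS   [U → U S]
USqS => SqgSqS   [U → S q g]
SqgSqS => gSqgSqS   [S → g S]
gSqgSqS => gUqSqgSqS   [S → U q S]
gUqSqgSqS => ggqSqgSqS   [U → g]
ggqSqgSqS => ggqqqgSqS   [S → q]
ggqqqgSqS => ggqqqgqqS   [S → q]
ggqqqgqqS => ggqqqgqqq   [S → q]

S => UqS => USqS => SqgSqS => gSqgSqS => gUqSqgSqS => ggqSqgSqS => ggqqqgSqS => ggqqqgqqS => ggqqqgqqq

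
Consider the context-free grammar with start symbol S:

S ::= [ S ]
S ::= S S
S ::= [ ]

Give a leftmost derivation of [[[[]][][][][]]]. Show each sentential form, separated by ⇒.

S ⇒ [S] ⇒ [[S]] ⇒ [[SS]] ⇒ [[SSS]] ⇒ [[SSSS]] ⇒ [[SSSSS]] ⇒ [[[S]SSSS]] ⇒ [[[[]]SSSS]] ⇒ [[[[]][]SSS]] ⇒ [[[[]][][]SS]] ⇒ [[[[]][][][]S]] ⇒ [[[[]][][][][]]]

S ⇒ [S]   [S ::= [ S ]]
[S] ⇒ [[S]]   [S ::= [ S ]]
[[S]] ⇒ [[SS]]   [S ::= S S]
[[SS]] ⇒ [[SSS]]   [S ::= S S]
[[SSS]] ⇒ [[SSSS]]   [S ::= S S]
[[SSSS]] ⇒ [[SSSSS]]   [S ::= S S]
[[SSSSS]] ⇒ [[[S]SSSS]]   [S ::= [ S ]]
[[[S]SSSS]] ⇒ [[[[]]SSSS]]   [S ::= [ ]]
[[[[]]SSSS]] ⇒ [[[[]][]SSS]]   [S ::= [ ]]
[[[[]][]SSS]] ⇒ [[[[]][][]SS]]   [S ::= [ ]]
[[[[]][][]SS]] ⇒ [[[[]][][][]S]]   [S ::= [ ]]
[[[[]][][][]S]] ⇒ [[[[]][][][][]]]   [S ::= [ ]]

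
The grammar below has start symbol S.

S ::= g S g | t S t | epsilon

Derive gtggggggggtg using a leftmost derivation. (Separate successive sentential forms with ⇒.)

S ⇒ gSg   [S ::= g S g]
gSg ⇒ gtStg   [S ::= t S t]
gtStg ⇒ gtgSgtg   [S ::= g S g]
gtgSgtg ⇒ gtggSggtg   [S ::= g S g]
gtggSggtg ⇒ gtgggSgggtg   [S ::= g S g]
gtgggSgggtg ⇒ gtggggSggggtg   [S ::= g S g]
gtggggSggggtg ⇒ gtggggggggtg   [S ::= epsilon]

S⇒gSg⇒gtStg⇒gtgSgtg⇒gtggSggtg⇒gtgggSgggtg⇒gtggggSggggtg⇒gtggggggggtg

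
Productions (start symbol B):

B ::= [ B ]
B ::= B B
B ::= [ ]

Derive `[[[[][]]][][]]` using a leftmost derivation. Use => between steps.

B => [B] => [BB] => [BBB] => [[B]BB] => [[[B]]BB] => [[[BB]]BB] => [[[[]B]]BB] => [[[[][]]]BB] => [[[[][]]][]B] => [[[[][]]][][]]

B => [B]   [B ::= [ B ]]
[B] => [BB]   [B ::= B B]
[BB] => [BBB]   [B ::= B B]
[BBB] => [[B]BB]   [B ::= [ B ]]
[[B]BB] => [[[B]]BB]   [B ::= [ B ]]
[[[B]]BB] => [[[BB]]BB]   [B ::= B B]
[[[BB]]BB] => [[[[]B]]BB]   [B ::= [ ]]
[[[[]B]]BB] => [[[[][]]]BB]   [B ::= [ ]]
[[[[][]]]BB] => [[[[][]]][]B]   [B ::= [ ]]
[[[[][]]][]B] => [[[[][]]][][]]   [B ::= [ ]]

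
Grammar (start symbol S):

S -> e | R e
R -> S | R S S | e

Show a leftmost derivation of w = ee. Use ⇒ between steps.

S ⇒ Re ⇒ Se ⇒ ee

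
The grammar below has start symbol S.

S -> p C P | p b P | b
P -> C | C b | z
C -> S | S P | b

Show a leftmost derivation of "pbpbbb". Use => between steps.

S => pbP => pbC => pbS => pbpbP => pbpbC => pbpbSP => pbpbbP => pbpbbC => pbpbbb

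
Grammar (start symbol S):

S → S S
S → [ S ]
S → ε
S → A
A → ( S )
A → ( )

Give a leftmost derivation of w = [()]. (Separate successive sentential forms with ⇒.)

S⇒[S]⇒[A]⇒[()]

S ⇒ [S]   [S → [ S ]]
[S] ⇒ [A]   [S → A]
[A] ⇒ [()]   [A → ( )]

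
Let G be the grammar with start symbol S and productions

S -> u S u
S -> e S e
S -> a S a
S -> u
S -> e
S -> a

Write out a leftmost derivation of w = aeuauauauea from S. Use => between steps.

S => aSa => aeSea => aeuSuea => aeuaSauea => aeuauSuauea => aeuauauauea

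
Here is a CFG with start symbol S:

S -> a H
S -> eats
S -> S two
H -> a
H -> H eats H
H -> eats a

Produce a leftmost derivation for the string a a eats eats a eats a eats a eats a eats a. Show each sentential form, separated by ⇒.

S ⇒ a H ⇒ a H eats H ⇒ a a eats H ⇒ a a eats H eats H ⇒ a a eats H eats H eats H ⇒ a a eats H eats H eats H eats H ⇒ a a eats eats a eats H eats H eats H ⇒ a a eats eats a eats H eats H eats H eats H ⇒ a a eats eats a eats a eats H eats H eats H ⇒ a a eats eats a eats a eats a eats H eats H ⇒ a a eats eats a eats a eats a eats a eats H ⇒ a a eats eats a eats a eats a eats a eats a

S ⇒ a H   [S -> a H]
a H ⇒ a H eats H   [H -> H eats H]
a H eats H ⇒ a a eats H   [H -> a]
a a eats H ⇒ a a eats H eats H   [H -> H eats H]
a a eats H eats H ⇒ a a eats H eats H eats H   [H -> H eats H]
a a eats H eats H eats H ⇒ a a eats H eats H eats H eats H   [H -> H eats H]
a a eats H eats H eats H eats H ⇒ a a eats eats a eats H eats H eats H   [H -> eats a]
a a eats eats a eats H eats H eats H ⇒ a a eats eats a eats H eats H eats H eats H   [H -> H eats H]
a a eats eats a eats H eats H eats H eats H ⇒ a a eats eats a eats a eats H eats H eats H   [H -> a]
a a eats eats a eats a eats H eats H eats H ⇒ a a eats eats a eats a eats a eats H eats H   [H -> a]
a a eats eats a eats a eats a eats H eats H ⇒ a a eats eats a eats a eats a eats a eats H   [H -> a]
a a eats eats a eats a eats a eats a eats H ⇒ a a eats eats a eats a eats a eats a eats a   [H -> a]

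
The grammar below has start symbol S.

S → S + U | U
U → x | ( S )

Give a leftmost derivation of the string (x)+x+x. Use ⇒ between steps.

S ⇒ S+U   [S → S + U]
S+U ⇒ S+U+U   [S → S + U]
S+U+U ⇒ U+U+U   [S → U]
U+U+U ⇒ (S)+U+U   [U → ( S )]
(S)+U+U ⇒ (U)+U+U   [S → U]
(U)+U+U ⇒ (x)+U+U   [U → x]
(x)+U+U ⇒ (x)+x+U   [U → x]
(x)+x+U ⇒ (x)+x+x   [U → x]

S ⇒ S+U ⇒ S+U+U ⇒ U+U+U ⇒ (S)+U+U ⇒ (U)+U+U ⇒ (x)+U+U ⇒ (x)+x+U ⇒ (x)+x+x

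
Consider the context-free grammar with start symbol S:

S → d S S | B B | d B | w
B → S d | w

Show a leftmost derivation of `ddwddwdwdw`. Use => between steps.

S => BB => SdB => BBdB => SdBdB => dSSdBdB => ddBSdBdB => ddSdSdBdB => ddwdSdBdB => ddwddBdBdB => ddwddwdBdB => ddwddwdwdB => ddwddwdwdw

S => BB   [S → B B]
BB => SdB   [B → S d]
SdB => BBdB   [S → B B]
BBdB => SdBdB   [B → S d]
SdBdB => dSSdBdB   [S → d S S]
dSSdBdB => ddBSdBdB   [S → d B]
ddBSdBdB => ddSdSdBdB   [B → S d]
ddSdSdBdB => ddwdSdBdB   [S → w]
ddwdSdBdB => ddwddBdBdB   [S → d B]
ddwddBdBdB => ddwddwdBdB   [B → w]
ddwddwdBdB => ddwddwdwdB   [B → w]
ddwddwdwdB => ddwddwdwdw   [B → w]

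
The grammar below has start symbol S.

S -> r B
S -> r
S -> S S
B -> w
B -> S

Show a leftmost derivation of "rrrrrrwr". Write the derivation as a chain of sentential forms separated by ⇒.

S ⇒ rB   [S -> r B]
rB ⇒ rS   [B -> S]
rS ⇒ rSS   [S -> S S]
rSS ⇒ rrBS   [S -> r B]
rrBS ⇒ rrSS   [B -> S]
rrSS ⇒ rrrS   [S -> r]
rrrS ⇒ rrrSS   [S -> S S]
rrrSS ⇒ rrrrBS   [S -> r B]
rrrrBS ⇒ rrrrSS   [B -> S]
rrrrSS ⇒ rrrrSSS   [S -> S S]
rrrrSSS ⇒ rrrrrSS   [S -> r]
rrrrrSS ⇒ rrrrrrBS   [S -> r B]
rrrrrrBS ⇒ rrrrrrwS   [B -> w]
rrrrrrwS ⇒ rrrrrrwr   [S -> r]

S ⇒ rB ⇒ rS ⇒ rSS ⇒ rrBS ⇒ rrSS ⇒ rrrS ⇒ rrrSS ⇒ rrrrBS ⇒ rrrrSS ⇒ rrrrSSS ⇒ rrrrrSS ⇒ rrrrrrBS ⇒ rrrrrrwS ⇒ rrrrrrwr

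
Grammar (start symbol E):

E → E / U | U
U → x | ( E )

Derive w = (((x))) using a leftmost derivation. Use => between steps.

E => U => (E) => (U) => ((E)) => ((U)) => (((E))) => (((U))) => (((x)))

E => U   [E → U]
U => (E)   [U → ( E )]
(E) => (U)   [E → U]
(U) => ((E))   [U → ( E )]
((E)) => ((U))   [E → U]
((U)) => (((E)))   [U → ( E )]
(((E))) => (((U)))   [E → U]
(((U))) => (((x)))   [U → x]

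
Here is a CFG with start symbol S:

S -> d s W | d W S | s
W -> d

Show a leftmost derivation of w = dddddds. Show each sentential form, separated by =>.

S => dWS => ddS => dddWS => ddddS => dddddWS => ddddddS => dddddds

S => dWS   [S -> d W S]
dWS => ddS   [W -> d]
ddS => dddWS   [S -> d W S]
dddWS => ddddS   [W -> d]
ddddS => dddddWS   [S -> d W S]
dddddWS => ddddddS   [W -> d]
ddddddS => dddddds   [S -> s]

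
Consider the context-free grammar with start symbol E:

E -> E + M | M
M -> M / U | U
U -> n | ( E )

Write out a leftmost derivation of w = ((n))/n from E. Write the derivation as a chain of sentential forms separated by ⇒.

E ⇒ M ⇒ M/U ⇒ U/U ⇒ (E)/U ⇒ (M)/U ⇒ (U)/U ⇒ ((E))/U ⇒ ((M))/U ⇒ ((U))/U ⇒ ((n))/U ⇒ ((n))/n

E ⇒ M   [E -> M]
M ⇒ M/U   [M -> M / U]
M/U ⇒ U/U   [M -> U]
U/U ⇒ (E)/U   [U -> ( E )]
(E)/U ⇒ (M)/U   [E -> M]
(M)/U ⇒ (U)/U   [M -> U]
(U)/U ⇒ ((E))/U   [U -> ( E )]
((E))/U ⇒ ((M))/U   [E -> M]
((M))/U ⇒ ((U))/U   [M -> U]
((U))/U ⇒ ((n))/U   [U -> n]
((n))/U ⇒ ((n))/n   [U -> n]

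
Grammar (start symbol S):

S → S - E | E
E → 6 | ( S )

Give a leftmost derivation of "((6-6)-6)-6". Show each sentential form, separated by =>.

S => S-E   [S → S - E]
S-E => E-E   [S → E]
E-E => (S)-E   [E → ( S )]
(S)-E => (S-E)-E   [S → S - E]
(S-E)-E => (E-E)-E   [S → E]
(E-E)-E => ((S)-E)-E   [E → ( S )]
((S)-E)-E => ((S-E)-E)-E   [S → S - E]
((S-E)-E)-E => ((E-E)-E)-E   [S → E]
((E-E)-E)-E => ((6-E)-E)-E   [E → 6]
((6-E)-E)-E => ((6-6)-E)-E   [E → 6]
((6-6)-E)-E => ((6-6)-6)-E   [E → 6]
((6-6)-6)-E => ((6-6)-6)-6   [E → 6]

S => S-E => E-E => (S)-E => (S-E)-E => (E-E)-E => ((S)-E)-E => ((S-E)-E)-E => ((E-E)-E)-E => ((6-E)-E)-E => ((6-6)-E)-E => ((6-6)-6)-E => ((6-6)-6)-6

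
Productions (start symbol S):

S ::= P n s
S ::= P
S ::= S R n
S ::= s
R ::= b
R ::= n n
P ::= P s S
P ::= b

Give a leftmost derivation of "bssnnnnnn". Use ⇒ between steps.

S ⇒ SRn ⇒ SRnRn ⇒ PRnRn ⇒ PsSRnRn ⇒ bsSRnRn ⇒ bssRnRn ⇒ bssnnnRn ⇒ bssnnnnnn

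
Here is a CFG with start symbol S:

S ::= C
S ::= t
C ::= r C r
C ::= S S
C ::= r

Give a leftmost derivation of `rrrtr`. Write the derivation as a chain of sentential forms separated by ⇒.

S ⇒ C   [S ::= C]
C ⇒ rCr   [C ::= r C r]
rCr ⇒ rSSr   [C ::= S S]
rSSr ⇒ rCSr   [S ::= C]
rCSr ⇒ rSSSr   [C ::= S S]
rSSSr ⇒ rCSSr   [S ::= C]
rCSSr ⇒ rrSSr   [C ::= r]
rrSSr ⇒ rrCSr   [S ::= C]
rrCSr ⇒ rrrSr   [C ::= r]
rrrSr ⇒ rrrtr   [S ::= t]

S ⇒ C ⇒ rCr ⇒ rSSr ⇒ rCSr ⇒ rSSSr ⇒ rCSSr ⇒ rrSSr ⇒ rrCSr ⇒ rrrSr ⇒ rrrtr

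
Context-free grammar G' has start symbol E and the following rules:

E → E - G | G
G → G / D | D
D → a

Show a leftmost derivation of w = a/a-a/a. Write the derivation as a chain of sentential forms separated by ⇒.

E⇒E-G⇒G-G⇒G/D-G⇒D/D-G⇒a/D-G⇒a/a-G⇒a/a-G/D⇒a/a-D/D⇒a/a-a/D⇒a/a-a/a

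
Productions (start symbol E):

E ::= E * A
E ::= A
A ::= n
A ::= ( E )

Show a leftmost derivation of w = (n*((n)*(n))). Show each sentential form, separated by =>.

E=>A=>(E)=>(E*A)=>(A*A)=>(n*A)=>(n*(E))=>(n*(E*A))=>(n*(A*A))=>(n*((E)*A))=>(n*((A)*A))=>(n*((n)*A))=>(n*((n)*(E)))=>(n*((n)*(A)))=>(n*((n)*(n)))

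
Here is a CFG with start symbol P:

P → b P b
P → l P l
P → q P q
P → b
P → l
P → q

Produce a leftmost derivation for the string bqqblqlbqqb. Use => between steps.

P => bPb   [P → b P b]
bPb => bqPqb   [P → q P q]
bqPqb => bqqPqqb   [P → q P q]
bqqPqqb => bqqbPbqqb   [P → b P b]
bqqbPbqqb => bqqblPlbqqb   [P → l P l]
bqqblPlbqqb => bqqblqlbqqb   [P → q]

P => bPb => bqPqb => bqqPqqb => bqqbPbqqb => bqqblPlbqqb => bqqblqlbqqb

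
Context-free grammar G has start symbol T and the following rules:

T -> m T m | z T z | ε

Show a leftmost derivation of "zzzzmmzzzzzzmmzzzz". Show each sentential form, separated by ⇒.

T ⇒ zTz ⇒ zzTzz ⇒ zzzTzzz ⇒ zzzzTzzzz ⇒ zzzzmTmzzzz ⇒ zzzzmmTmmzzzz ⇒ zzzzmmzTzmmzzzz ⇒ zzzzmmzzTzzmmzzzz ⇒ zzzzmmzzzTzzzmmzzzz ⇒ zzzzmmzzzzzzmmzzzz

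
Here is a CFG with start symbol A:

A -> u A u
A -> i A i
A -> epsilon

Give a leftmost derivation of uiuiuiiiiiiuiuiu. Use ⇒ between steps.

A ⇒ uAu   [A -> u A u]
uAu ⇒ uiAiu   [A -> i A i]
uiAiu ⇒ uiuAuiu   [A -> u A u]
uiuAuiu ⇒ uiuiAiuiu   [A -> i A i]
uiuiAiuiu ⇒ uiuiuAuiuiu   [A -> u A u]
uiuiuAuiuiu ⇒ uiuiuiAiuiuiu   [A -> i A i]
uiuiuiAiuiuiu ⇒ uiuiuiiAiiuiuiu   [A -> i A i]
uiuiuiiAiiuiuiu ⇒ uiuiuiiiAiiiuiuiu   [A -> i A i]
uiuiuiiiAiiiuiuiu ⇒ uiuiuiiiiiiuiuiu   [A -> epsilon]

A ⇒ uAu ⇒ uiAiu ⇒ uiuAuiu ⇒ uiuiAiuiu ⇒ uiuiuAuiuiu ⇒ uiuiuiAiuiuiu ⇒ uiuiuiiAiiuiuiu ⇒ uiuiuiiiAiiiuiuiu ⇒ uiuiuiiiiiiuiuiu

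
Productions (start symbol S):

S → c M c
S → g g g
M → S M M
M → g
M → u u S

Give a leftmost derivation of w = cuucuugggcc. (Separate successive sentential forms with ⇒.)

S ⇒ cMc ⇒ cuuSc ⇒ cuucMcc ⇒ cuucuuScc ⇒ cuucuugggcc

S ⇒ cMc   [S → c M c]
cMc ⇒ cuuSc   [M → u u S]
cuuSc ⇒ cuucMcc   [S → c M c]
cuucMcc ⇒ cuucuuScc   [M → u u S]
cuucuuScc ⇒ cuucuugggcc   [S → g g g]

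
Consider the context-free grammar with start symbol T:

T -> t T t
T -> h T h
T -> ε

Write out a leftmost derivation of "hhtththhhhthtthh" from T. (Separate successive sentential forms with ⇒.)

T⇒hTh⇒hhThh⇒hhtTthh⇒hhttTtthh⇒hhtthThtthh⇒hhtthtTthtthh⇒hhtththThthtthh⇒hhtththhThhthtthh⇒hhtththhhhthtthh

T ⇒ hTh   [T -> h T h]
hTh ⇒ hhThh   [T -> h T h]
hhThh ⇒ hhtTthh   [T -> t T t]
hhtTthh ⇒ hhttTtthh   [T -> t T t]
hhttTtthh ⇒ hhtthThtthh   [T -> h T h]
hhtthThtthh ⇒ hhtthtTthtthh   [T -> t T t]
hhtthtTthtthh ⇒ hhtththThthtthh   [T -> h T h]
hhtththThthtthh ⇒ hhtththhThhthtthh   [T -> h T h]
hhtththhThhthtthh ⇒ hhtththhhhthtthh   [T -> ε]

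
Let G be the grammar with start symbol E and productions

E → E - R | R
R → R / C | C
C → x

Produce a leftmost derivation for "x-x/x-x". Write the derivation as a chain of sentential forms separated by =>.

E => E-R => E-R-R => R-R-R => C-R-R => x-R-R => x-R/C-R => x-C/C-R => x-x/C-R => x-x/x-R => x-x/x-C => x-x/x-x

E => E-R   [E → E - R]
E-R => E-R-R   [E → E - R]
E-R-R => R-R-R   [E → R]
R-R-R => C-R-R   [R → C]
C-R-R => x-R-R   [C → x]
x-R-R => x-R/C-R   [R → R / C]
x-R/C-R => x-C/C-R   [R → C]
x-C/C-R => x-x/C-R   [C → x]
x-x/C-R => x-x/x-R   [C → x]
x-x/x-R => x-x/x-C   [R → C]
x-x/x-C => x-x/x-x   [C → x]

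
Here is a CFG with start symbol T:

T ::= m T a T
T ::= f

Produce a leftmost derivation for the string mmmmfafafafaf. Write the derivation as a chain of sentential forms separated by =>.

T => mTaT   [T ::= m T a T]
mTaT => mmTaTaT   [T ::= m T a T]
mmTaTaT => mmmTaTaTaT   [T ::= m T a T]
mmmTaTaTaT => mmmmTaTaTaTaT   [T ::= m T a T]
mmmmTaTaTaTaT => mmmmfaTaTaTaT   [T ::= f]
mmmmfaTaTaTaT => mmmmfafaTaTaT   [T ::= f]
mmmmfafaTaTaT => mmmmfafafaTaT   [T ::= f]
mmmmfafafaTaT => mmmmfafafafaT   [T ::= f]
mmmmfafafafaT => mmmmfafafafaf   [T ::= f]

T => mTaT => mmTaTaT => mmmTaTaTaT => mmmmTaTaTaTaT => mmmmfaTaTaTaT => mmmmfafaTaTaT => mmmmfafafaTaT => mmmmfafafafaT => mmmmfafafafaf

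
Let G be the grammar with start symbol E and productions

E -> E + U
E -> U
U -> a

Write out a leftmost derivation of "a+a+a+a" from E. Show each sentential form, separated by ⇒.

E ⇒ E+U ⇒ E+U+U ⇒ E+U+U+U ⇒ U+U+U+U ⇒ a+U+U+U ⇒ a+a+U+U ⇒ a+a+a+U ⇒ a+a+a+a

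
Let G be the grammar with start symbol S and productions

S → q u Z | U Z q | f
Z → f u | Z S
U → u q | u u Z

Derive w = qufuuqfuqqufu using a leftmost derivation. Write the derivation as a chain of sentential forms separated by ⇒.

S ⇒ quZ ⇒ quZS ⇒ quZSS ⇒ qufuSS ⇒ qufuUZqS ⇒ qufuuqZqS ⇒ qufuuqfuqS ⇒ qufuuqfuqquZ ⇒ qufuuqfuqqufu

S ⇒ quZ   [S → q u Z]
quZ ⇒ quZS   [Z → Z S]
quZS ⇒ quZSS   [Z → Z S]
quZSS ⇒ qufuSS   [Z → f u]
qufuSS ⇒ qufuUZqS   [S → U Z q]
qufuUZqS ⇒ qufuuqZqS   [U → u q]
qufuuqZqS ⇒ qufuuqfuqS   [Z → f u]
qufuuqfuqS ⇒ qufuuqfuqquZ   [S → q u Z]
qufuuqfuqquZ ⇒ qufuuqfuqqufu   [Z → f u]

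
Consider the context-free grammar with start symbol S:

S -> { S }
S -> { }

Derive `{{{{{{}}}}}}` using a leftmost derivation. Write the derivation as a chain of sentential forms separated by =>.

S=>{S}=>{{S}}=>{{{S}}}=>{{{{S}}}}=>{{{{{S}}}}}=>{{{{{{}}}}}}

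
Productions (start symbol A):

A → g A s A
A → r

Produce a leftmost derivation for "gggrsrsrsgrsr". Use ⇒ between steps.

A ⇒ gAsA   [A → g A s A]
gAsA ⇒ ggAsAsA   [A → g A s A]
ggAsAsA ⇒ gggAsAsAsA   [A → g A s A]
gggAsAsAsA ⇒ gggrsAsAsA   [A → r]
gggrsAsAsA ⇒ gggrsrsAsA   [A → r]
gggrsrsAsA ⇒ gggrsrsrsA   [A → r]
gggrsrsrsA ⇒ gggrsrsrsgAsA   [A → g A s A]
gggrsrsrsgAsA ⇒ gggrsrsrsgrsA   [A → r]
gggrsrsrsgrsA ⇒ gggrsrsrsgrsr   [A → r]

A ⇒ gAsA ⇒ ggAsAsA ⇒ gggAsAsAsA ⇒ gggrsAsAsA ⇒ gggrsrsAsA ⇒ gggrsrsrsA ⇒ gggrsrsrsgAsA ⇒ gggrsrsrsgrsA ⇒ gggrsrsrsgrsr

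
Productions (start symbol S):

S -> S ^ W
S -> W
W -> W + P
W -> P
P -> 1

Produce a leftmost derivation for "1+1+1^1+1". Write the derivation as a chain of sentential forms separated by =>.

S => S^W   [S -> S ^ W]
S^W => W^W   [S -> W]
W^W => W+P^W   [W -> W + P]
W+P^W => W+P+P^W   [W -> W + P]
W+P+P^W => P+P+P^W   [W -> P]
P+P+P^W => 1+P+P^W   [P -> 1]
1+P+P^W => 1+1+P^W   [P -> 1]
1+1+P^W => 1+1+1^W   [P -> 1]
1+1+1^W => 1+1+1^W+P   [W -> W + P]
1+1+1^W+P => 1+1+1^P+P   [W -> P]
1+1+1^P+P => 1+1+1^1+P   [P -> 1]
1+1+1^1+P => 1+1+1^1+1   [P -> 1]

S => S^W => W^W => W+P^W => W+P+P^W => P+P+P^W => 1+P+P^W => 1+1+P^W => 1+1+1^W => 1+1+1^W+P => 1+1+1^P+P => 1+1+1^1+P => 1+1+1^1+1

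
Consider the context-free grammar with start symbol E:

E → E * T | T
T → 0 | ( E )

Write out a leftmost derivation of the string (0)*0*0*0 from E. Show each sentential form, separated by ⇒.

E ⇒ E*T   [E → E * T]
E*T ⇒ E*T*T   [E → E * T]
E*T*T ⇒ E*T*T*T   [E → E * T]
E*T*T*T ⇒ T*T*T*T   [E → T]
T*T*T*T ⇒ (E)*T*T*T   [T → ( E )]
(E)*T*T*T ⇒ (T)*T*T*T   [E → T]
(T)*T*T*T ⇒ (0)*T*T*T   [T → 0]
(0)*T*T*T ⇒ (0)*0*T*T   [T → 0]
(0)*0*T*T ⇒ (0)*0*0*T   [T → 0]
(0)*0*0*T ⇒ (0)*0*0*0   [T → 0]

E ⇒ E*T ⇒ E*T*T ⇒ E*T*T*T ⇒ T*T*T*T ⇒ (E)*T*T*T ⇒ (T)*T*T*T ⇒ (0)*T*T*T ⇒ (0)*0*T*T ⇒ (0)*0*0*T ⇒ (0)*0*0*0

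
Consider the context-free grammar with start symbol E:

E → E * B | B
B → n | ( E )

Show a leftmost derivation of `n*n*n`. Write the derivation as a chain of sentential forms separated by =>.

E=>E*B=>E*B*B=>B*B*B=>n*B*B=>n*n*B=>n*n*n

E => E*B   [E → E * B]
E*B => E*B*B   [E → E * B]
E*B*B => B*B*B   [E → B]
B*B*B => n*B*B   [B → n]
n*B*B => n*n*B   [B → n]
n*n*B => n*n*n   [B → n]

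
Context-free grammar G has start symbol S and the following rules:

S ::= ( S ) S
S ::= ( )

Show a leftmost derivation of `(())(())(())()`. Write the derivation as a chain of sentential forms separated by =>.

S => (S)S => (())S => (())(S)S => (())(())S => (())(())(S)S => (())(())(())S => (())(())(())()

S => (S)S   [S ::= ( S ) S]
(S)S => (())S   [S ::= ( )]
(())S => (())(S)S   [S ::= ( S ) S]
(())(S)S => (())(())S   [S ::= ( )]
(())(())S => (())(())(S)S   [S ::= ( S ) S]
(())(())(S)S => (())(())(())S   [S ::= ( )]
(())(())(())S => (())(())(())()   [S ::= ( )]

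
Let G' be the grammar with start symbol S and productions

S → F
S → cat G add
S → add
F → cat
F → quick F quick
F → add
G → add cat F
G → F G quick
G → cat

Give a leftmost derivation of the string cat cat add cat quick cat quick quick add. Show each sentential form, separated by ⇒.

S ⇒ cat G add   [S → cat G add]
cat G add ⇒ cat F G quick add   [G → F G quick]
cat F G quick add ⇒ cat cat G quick add   [F → cat]
cat cat G quick add ⇒ cat cat add cat F quick add   [G → add cat F]
cat cat add cat F quick add ⇒ cat cat add cat quick F quick quick add   [F → quick F quick]
cat cat add cat quick F quick quick add ⇒ cat cat add cat quick cat quick quick add   [F → cat]

S ⇒ cat G add ⇒ cat F G quick add ⇒ cat cat G quick add ⇒ cat cat add cat F quick add ⇒ cat cat add cat quick F quick quick add ⇒ cat cat add cat quick cat quick quick add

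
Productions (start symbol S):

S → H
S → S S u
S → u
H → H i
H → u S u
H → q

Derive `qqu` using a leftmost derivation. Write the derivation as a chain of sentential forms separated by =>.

S=>SSu=>HSu=>qSu=>qHu=>qqu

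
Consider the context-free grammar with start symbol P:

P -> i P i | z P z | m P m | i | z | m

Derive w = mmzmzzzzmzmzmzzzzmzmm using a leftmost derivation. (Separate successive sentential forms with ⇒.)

P ⇒ mPm ⇒ mmPmm ⇒ mmzPzmm ⇒ mmzmPmzmm ⇒ mmzmzPzmzmm ⇒ mmzmzzPzzmzmm ⇒ mmzmzzzPzzzmzmm ⇒ mmzmzzzzPzzzzmzmm ⇒ mmzmzzzzmPmzzzzmzmm ⇒ mmzmzzzzmzPzmzzzzmzmm ⇒ mmzmzzzzmzmzmzzzzmzmm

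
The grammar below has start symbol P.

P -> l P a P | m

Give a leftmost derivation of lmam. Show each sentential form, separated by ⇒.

P ⇒ lPaP   [P -> l P a P]
lPaP ⇒ lmaP   [P -> m]
lmaP ⇒ lmam   [P -> m]

P⇒lPaP⇒lmaP⇒lmam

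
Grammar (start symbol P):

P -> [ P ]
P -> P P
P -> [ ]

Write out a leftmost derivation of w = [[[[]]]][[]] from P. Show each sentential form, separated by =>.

P => PP => [P]P => [[P]]P => [[[P]]]P => [[[[]]]]P => [[[[]]]][P] => [[[[]]]][[]]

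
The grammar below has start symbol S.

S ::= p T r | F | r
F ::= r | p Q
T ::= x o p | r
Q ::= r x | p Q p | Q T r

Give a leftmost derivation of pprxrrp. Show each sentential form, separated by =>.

S => F   [S ::= F]
F => pQ   [F ::= p Q]
pQ => ppQp   [Q ::= p Q p]
ppQp => ppQTrp   [Q ::= Q T r]
ppQTrp => pprxTrp   [Q ::= r x]
pprxTrp => pprxrrp   [T ::= r]

S=>F=>pQ=>ppQp=>ppQTrp=>pprxTrp=>pprxrrp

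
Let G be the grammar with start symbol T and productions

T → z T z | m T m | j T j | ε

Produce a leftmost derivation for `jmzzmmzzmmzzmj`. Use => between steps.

T=>jTj=>jmTmj=>jmzTzmj=>jmzzTzzmj=>jmzzmTmzzmj=>jmzzmmTmmzzmj=>jmzzmmzTzmmzzmj=>jmzzmmzzmmzzmj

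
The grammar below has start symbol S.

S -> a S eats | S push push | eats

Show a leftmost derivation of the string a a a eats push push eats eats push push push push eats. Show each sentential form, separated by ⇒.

S ⇒ a S eats ⇒ a S push push eats ⇒ a S push push push push eats ⇒ a a S eats push push push push eats ⇒ a a a S eats eats push push push push eats ⇒ a a a S push push eats eats push push push push eats ⇒ a a a eats push push eats eats push push push push eats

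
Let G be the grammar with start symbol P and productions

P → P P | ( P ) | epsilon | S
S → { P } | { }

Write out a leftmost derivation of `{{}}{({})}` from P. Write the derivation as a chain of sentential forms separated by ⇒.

P ⇒ PP ⇒ SP ⇒ {P}P ⇒ {S}P ⇒ {{}}P ⇒ {{}}S ⇒ {{}}{P} ⇒ {{}}{(P)} ⇒ {{}}{(S)} ⇒ {{}}{({})}

P ⇒ PP   [P → P P]
PP ⇒ SP   [P → S]
SP ⇒ {P}P   [S → { P }]
{P}P ⇒ {S}P   [P → S]
{S}P ⇒ {{}}P   [S → { }]
{{}}P ⇒ {{}}S   [P → S]
{{}}S ⇒ {{}}{P}   [S → { P }]
{{}}{P} ⇒ {{}}{(P)}   [P → ( P )]
{{}}{(P)} ⇒ {{}}{(S)}   [P → S]
{{}}{(S)} ⇒ {{}}{({})}   [S → { }]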